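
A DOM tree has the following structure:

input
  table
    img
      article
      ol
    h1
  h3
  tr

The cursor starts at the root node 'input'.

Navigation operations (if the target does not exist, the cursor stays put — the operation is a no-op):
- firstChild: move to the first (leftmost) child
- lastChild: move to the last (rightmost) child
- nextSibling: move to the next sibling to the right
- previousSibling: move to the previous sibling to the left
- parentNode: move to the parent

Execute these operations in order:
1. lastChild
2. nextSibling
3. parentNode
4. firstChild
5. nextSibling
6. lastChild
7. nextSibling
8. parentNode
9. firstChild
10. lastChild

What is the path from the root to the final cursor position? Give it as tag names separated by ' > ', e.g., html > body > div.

Answer: input > table > h1

Derivation:
After 1 (lastChild): tr
After 2 (nextSibling): tr (no-op, stayed)
After 3 (parentNode): input
After 4 (firstChild): table
After 5 (nextSibling): h3
After 6 (lastChild): h3 (no-op, stayed)
After 7 (nextSibling): tr
After 8 (parentNode): input
After 9 (firstChild): table
After 10 (lastChild): h1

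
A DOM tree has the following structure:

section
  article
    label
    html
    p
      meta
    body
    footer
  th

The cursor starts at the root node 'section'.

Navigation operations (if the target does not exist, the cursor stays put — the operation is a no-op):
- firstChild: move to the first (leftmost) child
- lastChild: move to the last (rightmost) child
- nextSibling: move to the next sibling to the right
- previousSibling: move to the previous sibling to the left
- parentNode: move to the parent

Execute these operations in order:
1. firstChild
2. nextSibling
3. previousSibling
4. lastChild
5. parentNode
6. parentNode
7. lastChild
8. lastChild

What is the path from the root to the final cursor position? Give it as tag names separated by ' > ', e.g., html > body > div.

After 1 (firstChild): article
After 2 (nextSibling): th
After 3 (previousSibling): article
After 4 (lastChild): footer
After 5 (parentNode): article
After 6 (parentNode): section
After 7 (lastChild): th
After 8 (lastChild): th (no-op, stayed)

Answer: section > th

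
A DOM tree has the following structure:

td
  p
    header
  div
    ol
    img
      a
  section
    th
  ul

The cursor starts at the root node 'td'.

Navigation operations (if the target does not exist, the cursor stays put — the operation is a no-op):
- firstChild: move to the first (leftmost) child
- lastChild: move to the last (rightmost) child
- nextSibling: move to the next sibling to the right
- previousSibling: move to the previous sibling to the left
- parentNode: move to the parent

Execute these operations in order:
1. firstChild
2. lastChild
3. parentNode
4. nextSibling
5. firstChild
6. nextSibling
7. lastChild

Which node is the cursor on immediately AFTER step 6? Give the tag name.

Answer: img

Derivation:
After 1 (firstChild): p
After 2 (lastChild): header
After 3 (parentNode): p
After 4 (nextSibling): div
After 5 (firstChild): ol
After 6 (nextSibling): img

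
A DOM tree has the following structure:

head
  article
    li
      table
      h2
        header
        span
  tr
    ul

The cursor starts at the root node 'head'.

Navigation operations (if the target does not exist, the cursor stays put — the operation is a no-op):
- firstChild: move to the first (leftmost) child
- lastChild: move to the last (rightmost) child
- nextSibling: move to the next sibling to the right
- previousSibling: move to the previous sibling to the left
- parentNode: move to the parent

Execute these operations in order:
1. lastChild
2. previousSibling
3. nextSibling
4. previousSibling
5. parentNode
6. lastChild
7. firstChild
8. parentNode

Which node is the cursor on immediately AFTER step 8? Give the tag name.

After 1 (lastChild): tr
After 2 (previousSibling): article
After 3 (nextSibling): tr
After 4 (previousSibling): article
After 5 (parentNode): head
After 6 (lastChild): tr
After 7 (firstChild): ul
After 8 (parentNode): tr

Answer: tr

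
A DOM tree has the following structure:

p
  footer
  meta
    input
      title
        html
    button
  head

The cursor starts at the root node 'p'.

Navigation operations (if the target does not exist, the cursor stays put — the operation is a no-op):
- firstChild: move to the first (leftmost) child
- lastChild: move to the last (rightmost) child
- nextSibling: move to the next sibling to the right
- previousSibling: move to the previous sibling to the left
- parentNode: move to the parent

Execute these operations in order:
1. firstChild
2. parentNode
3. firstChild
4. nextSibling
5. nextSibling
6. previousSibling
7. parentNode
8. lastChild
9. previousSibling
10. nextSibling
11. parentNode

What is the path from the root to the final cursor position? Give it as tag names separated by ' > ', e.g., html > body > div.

After 1 (firstChild): footer
After 2 (parentNode): p
After 3 (firstChild): footer
After 4 (nextSibling): meta
After 5 (nextSibling): head
After 6 (previousSibling): meta
After 7 (parentNode): p
After 8 (lastChild): head
After 9 (previousSibling): meta
After 10 (nextSibling): head
After 11 (parentNode): p

Answer: p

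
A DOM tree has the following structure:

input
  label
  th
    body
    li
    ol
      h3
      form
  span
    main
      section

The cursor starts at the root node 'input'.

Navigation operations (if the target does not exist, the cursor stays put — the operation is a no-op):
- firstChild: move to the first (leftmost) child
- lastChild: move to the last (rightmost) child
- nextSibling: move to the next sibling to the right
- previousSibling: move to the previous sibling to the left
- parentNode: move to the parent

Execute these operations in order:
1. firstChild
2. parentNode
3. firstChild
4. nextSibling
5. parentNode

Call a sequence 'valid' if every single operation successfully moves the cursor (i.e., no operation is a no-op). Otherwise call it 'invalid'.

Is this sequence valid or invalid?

After 1 (firstChild): label
After 2 (parentNode): input
After 3 (firstChild): label
After 4 (nextSibling): th
After 5 (parentNode): input

Answer: valid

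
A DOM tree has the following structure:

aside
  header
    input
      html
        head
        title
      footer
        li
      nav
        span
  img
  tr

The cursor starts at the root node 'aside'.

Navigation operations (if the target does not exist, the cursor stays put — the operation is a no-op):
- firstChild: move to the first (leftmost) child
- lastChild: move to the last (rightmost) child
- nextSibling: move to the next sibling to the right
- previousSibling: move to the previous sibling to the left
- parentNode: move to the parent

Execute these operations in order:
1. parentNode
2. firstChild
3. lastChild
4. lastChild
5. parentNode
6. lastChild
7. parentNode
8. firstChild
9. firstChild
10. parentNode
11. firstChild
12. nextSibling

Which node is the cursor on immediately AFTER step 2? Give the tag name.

Answer: header

Derivation:
After 1 (parentNode): aside (no-op, stayed)
After 2 (firstChild): header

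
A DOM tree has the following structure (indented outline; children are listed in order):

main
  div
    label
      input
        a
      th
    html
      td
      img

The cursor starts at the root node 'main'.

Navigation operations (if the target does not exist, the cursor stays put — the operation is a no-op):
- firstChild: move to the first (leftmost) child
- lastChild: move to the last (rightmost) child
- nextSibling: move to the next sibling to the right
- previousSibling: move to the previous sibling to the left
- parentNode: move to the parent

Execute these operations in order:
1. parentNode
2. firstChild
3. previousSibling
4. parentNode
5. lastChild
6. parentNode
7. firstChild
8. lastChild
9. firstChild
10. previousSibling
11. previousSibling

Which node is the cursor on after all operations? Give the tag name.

After 1 (parentNode): main (no-op, stayed)
After 2 (firstChild): div
After 3 (previousSibling): div (no-op, stayed)
After 4 (parentNode): main
After 5 (lastChild): div
After 6 (parentNode): main
After 7 (firstChild): div
After 8 (lastChild): html
After 9 (firstChild): td
After 10 (previousSibling): td (no-op, stayed)
After 11 (previousSibling): td (no-op, stayed)

Answer: td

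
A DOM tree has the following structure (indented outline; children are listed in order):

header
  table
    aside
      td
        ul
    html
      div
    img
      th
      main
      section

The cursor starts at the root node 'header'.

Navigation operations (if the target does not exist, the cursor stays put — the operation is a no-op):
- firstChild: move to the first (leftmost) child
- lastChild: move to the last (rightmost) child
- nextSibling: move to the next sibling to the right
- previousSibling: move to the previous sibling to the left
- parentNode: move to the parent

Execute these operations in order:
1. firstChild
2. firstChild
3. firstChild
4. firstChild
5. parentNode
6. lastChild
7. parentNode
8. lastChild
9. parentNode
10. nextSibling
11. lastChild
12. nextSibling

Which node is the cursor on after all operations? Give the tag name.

After 1 (firstChild): table
After 2 (firstChild): aside
After 3 (firstChild): td
After 4 (firstChild): ul
After 5 (parentNode): td
After 6 (lastChild): ul
After 7 (parentNode): td
After 8 (lastChild): ul
After 9 (parentNode): td
After 10 (nextSibling): td (no-op, stayed)
After 11 (lastChild): ul
After 12 (nextSibling): ul (no-op, stayed)

Answer: ul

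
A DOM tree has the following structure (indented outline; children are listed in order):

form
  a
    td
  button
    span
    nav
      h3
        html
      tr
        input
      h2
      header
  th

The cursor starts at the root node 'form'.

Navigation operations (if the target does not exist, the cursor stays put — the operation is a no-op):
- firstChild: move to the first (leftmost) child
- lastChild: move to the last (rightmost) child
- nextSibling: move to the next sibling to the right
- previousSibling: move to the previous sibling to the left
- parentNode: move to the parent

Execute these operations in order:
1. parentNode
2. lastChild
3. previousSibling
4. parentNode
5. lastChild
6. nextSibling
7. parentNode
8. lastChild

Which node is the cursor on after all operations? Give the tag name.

After 1 (parentNode): form (no-op, stayed)
After 2 (lastChild): th
After 3 (previousSibling): button
After 4 (parentNode): form
After 5 (lastChild): th
After 6 (nextSibling): th (no-op, stayed)
After 7 (parentNode): form
After 8 (lastChild): th

Answer: th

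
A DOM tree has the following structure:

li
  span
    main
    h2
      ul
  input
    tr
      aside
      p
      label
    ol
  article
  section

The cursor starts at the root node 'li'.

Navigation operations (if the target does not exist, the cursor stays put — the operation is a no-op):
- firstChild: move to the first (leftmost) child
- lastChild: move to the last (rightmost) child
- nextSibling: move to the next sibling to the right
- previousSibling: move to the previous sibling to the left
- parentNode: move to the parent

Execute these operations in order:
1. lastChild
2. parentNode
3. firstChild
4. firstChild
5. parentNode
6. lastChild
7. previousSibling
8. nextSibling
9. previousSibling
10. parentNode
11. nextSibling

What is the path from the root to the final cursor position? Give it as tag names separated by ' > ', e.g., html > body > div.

Answer: li > input

Derivation:
After 1 (lastChild): section
After 2 (parentNode): li
After 3 (firstChild): span
After 4 (firstChild): main
After 5 (parentNode): span
After 6 (lastChild): h2
After 7 (previousSibling): main
After 8 (nextSibling): h2
After 9 (previousSibling): main
After 10 (parentNode): span
After 11 (nextSibling): input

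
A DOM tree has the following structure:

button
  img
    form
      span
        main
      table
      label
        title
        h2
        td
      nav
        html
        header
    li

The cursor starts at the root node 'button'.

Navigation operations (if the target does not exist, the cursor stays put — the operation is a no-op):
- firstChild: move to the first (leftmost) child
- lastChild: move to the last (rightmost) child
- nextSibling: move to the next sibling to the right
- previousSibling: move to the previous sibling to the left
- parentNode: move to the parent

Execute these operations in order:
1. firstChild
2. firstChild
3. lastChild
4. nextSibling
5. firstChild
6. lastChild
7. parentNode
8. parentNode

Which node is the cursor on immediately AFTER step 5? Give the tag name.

After 1 (firstChild): img
After 2 (firstChild): form
After 3 (lastChild): nav
After 4 (nextSibling): nav (no-op, stayed)
After 5 (firstChild): html

Answer: html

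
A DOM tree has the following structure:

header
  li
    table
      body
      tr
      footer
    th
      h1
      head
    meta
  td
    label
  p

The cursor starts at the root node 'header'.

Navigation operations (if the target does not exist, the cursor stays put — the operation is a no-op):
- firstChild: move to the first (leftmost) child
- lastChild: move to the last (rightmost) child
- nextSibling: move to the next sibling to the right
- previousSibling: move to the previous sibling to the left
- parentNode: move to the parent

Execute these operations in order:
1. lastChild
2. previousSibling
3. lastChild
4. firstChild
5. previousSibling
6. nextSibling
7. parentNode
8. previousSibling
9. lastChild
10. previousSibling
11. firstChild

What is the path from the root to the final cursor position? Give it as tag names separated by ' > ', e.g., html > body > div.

After 1 (lastChild): p
After 2 (previousSibling): td
After 3 (lastChild): label
After 4 (firstChild): label (no-op, stayed)
After 5 (previousSibling): label (no-op, stayed)
After 6 (nextSibling): label (no-op, stayed)
After 7 (parentNode): td
After 8 (previousSibling): li
After 9 (lastChild): meta
After 10 (previousSibling): th
After 11 (firstChild): h1

Answer: header > li > th > h1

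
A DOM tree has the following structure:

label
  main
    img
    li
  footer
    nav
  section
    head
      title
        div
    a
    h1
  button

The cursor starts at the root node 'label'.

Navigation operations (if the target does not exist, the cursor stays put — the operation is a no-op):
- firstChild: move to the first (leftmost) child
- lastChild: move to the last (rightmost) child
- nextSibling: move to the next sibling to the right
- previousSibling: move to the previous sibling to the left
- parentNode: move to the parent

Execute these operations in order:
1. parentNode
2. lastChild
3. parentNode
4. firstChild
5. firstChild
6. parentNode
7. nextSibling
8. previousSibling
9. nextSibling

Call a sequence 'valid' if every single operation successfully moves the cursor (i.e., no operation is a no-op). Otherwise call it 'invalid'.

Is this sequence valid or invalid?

After 1 (parentNode): label (no-op, stayed)
After 2 (lastChild): button
After 3 (parentNode): label
After 4 (firstChild): main
After 5 (firstChild): img
After 6 (parentNode): main
After 7 (nextSibling): footer
After 8 (previousSibling): main
After 9 (nextSibling): footer

Answer: invalid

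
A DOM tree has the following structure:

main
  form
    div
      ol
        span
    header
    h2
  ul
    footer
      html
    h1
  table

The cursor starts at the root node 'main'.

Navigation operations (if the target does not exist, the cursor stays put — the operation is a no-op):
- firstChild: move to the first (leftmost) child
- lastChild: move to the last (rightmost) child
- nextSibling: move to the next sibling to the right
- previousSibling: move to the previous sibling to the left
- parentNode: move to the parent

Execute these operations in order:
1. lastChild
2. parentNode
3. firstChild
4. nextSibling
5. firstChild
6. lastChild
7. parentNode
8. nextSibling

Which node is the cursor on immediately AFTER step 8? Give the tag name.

Answer: h1

Derivation:
After 1 (lastChild): table
After 2 (parentNode): main
After 3 (firstChild): form
After 4 (nextSibling): ul
After 5 (firstChild): footer
After 6 (lastChild): html
After 7 (parentNode): footer
After 8 (nextSibling): h1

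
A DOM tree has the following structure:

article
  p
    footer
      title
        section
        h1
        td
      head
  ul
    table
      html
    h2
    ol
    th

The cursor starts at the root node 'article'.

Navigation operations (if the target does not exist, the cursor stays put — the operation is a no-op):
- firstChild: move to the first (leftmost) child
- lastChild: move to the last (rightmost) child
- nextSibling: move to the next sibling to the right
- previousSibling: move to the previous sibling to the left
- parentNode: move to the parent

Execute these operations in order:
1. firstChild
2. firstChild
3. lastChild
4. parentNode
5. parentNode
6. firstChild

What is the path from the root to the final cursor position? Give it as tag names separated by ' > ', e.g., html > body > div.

After 1 (firstChild): p
After 2 (firstChild): footer
After 3 (lastChild): head
After 4 (parentNode): footer
After 5 (parentNode): p
After 6 (firstChild): footer

Answer: article > p > footer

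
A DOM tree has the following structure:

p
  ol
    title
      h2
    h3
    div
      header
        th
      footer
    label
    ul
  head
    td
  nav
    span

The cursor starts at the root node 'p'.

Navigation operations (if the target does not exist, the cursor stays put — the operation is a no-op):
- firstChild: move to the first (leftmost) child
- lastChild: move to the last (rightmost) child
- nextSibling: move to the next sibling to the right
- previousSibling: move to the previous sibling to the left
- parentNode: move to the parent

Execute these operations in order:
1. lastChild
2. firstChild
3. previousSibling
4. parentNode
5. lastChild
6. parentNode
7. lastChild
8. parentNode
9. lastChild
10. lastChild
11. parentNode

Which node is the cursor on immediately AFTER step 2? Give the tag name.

Answer: span

Derivation:
After 1 (lastChild): nav
After 2 (firstChild): span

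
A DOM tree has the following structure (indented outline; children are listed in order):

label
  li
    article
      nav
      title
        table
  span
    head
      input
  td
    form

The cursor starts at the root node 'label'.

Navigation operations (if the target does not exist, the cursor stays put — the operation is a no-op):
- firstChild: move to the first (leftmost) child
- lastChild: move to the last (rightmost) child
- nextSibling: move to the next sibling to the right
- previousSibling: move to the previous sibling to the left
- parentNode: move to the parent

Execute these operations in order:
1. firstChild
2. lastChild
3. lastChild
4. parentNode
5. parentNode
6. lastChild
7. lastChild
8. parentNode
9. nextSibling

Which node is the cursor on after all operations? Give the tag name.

Answer: article

Derivation:
After 1 (firstChild): li
After 2 (lastChild): article
After 3 (lastChild): title
After 4 (parentNode): article
After 5 (parentNode): li
After 6 (lastChild): article
After 7 (lastChild): title
After 8 (parentNode): article
After 9 (nextSibling): article (no-op, stayed)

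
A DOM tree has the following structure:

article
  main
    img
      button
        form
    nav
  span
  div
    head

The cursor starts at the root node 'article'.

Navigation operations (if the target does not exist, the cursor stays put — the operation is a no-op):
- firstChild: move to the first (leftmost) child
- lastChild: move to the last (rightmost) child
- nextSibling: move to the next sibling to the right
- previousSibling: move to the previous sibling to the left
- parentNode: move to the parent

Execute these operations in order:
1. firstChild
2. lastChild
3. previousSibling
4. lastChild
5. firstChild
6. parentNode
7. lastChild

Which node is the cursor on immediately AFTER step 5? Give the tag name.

After 1 (firstChild): main
After 2 (lastChild): nav
After 3 (previousSibling): img
After 4 (lastChild): button
After 5 (firstChild): form

Answer: form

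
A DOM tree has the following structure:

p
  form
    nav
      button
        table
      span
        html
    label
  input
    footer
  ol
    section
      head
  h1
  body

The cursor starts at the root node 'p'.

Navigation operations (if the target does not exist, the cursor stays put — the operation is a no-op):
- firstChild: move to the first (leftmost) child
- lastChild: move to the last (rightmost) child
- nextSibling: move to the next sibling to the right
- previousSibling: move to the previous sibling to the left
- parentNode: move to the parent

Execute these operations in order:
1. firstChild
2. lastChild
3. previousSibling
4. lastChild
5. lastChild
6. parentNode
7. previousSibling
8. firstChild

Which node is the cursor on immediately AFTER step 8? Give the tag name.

After 1 (firstChild): form
After 2 (lastChild): label
After 3 (previousSibling): nav
After 4 (lastChild): span
After 5 (lastChild): html
After 6 (parentNode): span
After 7 (previousSibling): button
After 8 (firstChild): table

Answer: table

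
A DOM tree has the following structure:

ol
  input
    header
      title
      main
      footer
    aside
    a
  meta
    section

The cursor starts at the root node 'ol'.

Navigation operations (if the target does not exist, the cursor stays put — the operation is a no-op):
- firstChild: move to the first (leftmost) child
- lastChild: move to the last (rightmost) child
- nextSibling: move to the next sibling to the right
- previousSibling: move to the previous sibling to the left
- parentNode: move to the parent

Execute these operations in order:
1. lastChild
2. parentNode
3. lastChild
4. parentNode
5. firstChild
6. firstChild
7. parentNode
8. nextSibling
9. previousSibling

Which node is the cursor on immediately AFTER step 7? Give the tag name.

After 1 (lastChild): meta
After 2 (parentNode): ol
After 3 (lastChild): meta
After 4 (parentNode): ol
After 5 (firstChild): input
After 6 (firstChild): header
After 7 (parentNode): input

Answer: input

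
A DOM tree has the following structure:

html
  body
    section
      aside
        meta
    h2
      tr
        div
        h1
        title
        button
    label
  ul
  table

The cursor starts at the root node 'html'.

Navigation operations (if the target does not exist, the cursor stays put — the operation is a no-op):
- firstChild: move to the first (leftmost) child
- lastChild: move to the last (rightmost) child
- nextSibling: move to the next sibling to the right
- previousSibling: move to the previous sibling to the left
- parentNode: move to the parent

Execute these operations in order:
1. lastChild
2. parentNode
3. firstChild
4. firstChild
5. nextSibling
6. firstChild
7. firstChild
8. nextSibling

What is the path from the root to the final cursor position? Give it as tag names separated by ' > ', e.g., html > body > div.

Answer: html > body > h2 > tr > h1

Derivation:
After 1 (lastChild): table
After 2 (parentNode): html
After 3 (firstChild): body
After 4 (firstChild): section
After 5 (nextSibling): h2
After 6 (firstChild): tr
After 7 (firstChild): div
After 8 (nextSibling): h1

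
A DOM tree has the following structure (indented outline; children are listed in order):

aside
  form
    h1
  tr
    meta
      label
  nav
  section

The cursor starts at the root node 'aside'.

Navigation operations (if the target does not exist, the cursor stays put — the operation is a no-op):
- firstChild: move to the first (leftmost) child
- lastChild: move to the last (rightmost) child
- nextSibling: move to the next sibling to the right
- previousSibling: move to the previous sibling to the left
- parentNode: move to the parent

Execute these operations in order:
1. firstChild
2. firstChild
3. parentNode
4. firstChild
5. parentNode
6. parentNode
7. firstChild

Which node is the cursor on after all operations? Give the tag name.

After 1 (firstChild): form
After 2 (firstChild): h1
After 3 (parentNode): form
After 4 (firstChild): h1
After 5 (parentNode): form
After 6 (parentNode): aside
After 7 (firstChild): form

Answer: form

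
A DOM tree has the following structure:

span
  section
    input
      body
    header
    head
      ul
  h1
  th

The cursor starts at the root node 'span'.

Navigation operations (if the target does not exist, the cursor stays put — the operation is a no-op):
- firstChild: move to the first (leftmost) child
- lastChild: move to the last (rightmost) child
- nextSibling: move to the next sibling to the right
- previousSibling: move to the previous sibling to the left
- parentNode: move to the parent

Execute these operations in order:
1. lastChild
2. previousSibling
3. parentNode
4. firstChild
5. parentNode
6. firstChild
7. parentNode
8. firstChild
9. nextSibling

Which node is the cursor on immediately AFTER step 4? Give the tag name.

After 1 (lastChild): th
After 2 (previousSibling): h1
After 3 (parentNode): span
After 4 (firstChild): section

Answer: section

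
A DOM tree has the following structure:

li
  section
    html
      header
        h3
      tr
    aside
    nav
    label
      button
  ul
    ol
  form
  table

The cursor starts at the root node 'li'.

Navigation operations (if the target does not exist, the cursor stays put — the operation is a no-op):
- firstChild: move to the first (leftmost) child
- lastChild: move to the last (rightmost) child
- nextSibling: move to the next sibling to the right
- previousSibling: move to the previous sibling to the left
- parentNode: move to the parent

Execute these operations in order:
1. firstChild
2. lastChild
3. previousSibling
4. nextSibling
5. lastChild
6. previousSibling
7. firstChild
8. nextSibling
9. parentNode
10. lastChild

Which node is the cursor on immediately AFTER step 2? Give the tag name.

Answer: label

Derivation:
After 1 (firstChild): section
After 2 (lastChild): label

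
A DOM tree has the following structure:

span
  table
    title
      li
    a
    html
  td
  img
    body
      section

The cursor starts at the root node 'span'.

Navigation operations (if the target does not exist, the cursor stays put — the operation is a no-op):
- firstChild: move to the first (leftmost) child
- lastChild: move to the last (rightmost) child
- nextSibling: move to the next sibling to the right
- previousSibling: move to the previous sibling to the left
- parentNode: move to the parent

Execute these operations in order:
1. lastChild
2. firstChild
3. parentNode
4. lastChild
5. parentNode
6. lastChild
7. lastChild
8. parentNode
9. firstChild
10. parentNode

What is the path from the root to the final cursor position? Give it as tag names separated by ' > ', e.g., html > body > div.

After 1 (lastChild): img
After 2 (firstChild): body
After 3 (parentNode): img
After 4 (lastChild): body
After 5 (parentNode): img
After 6 (lastChild): body
After 7 (lastChild): section
After 8 (parentNode): body
After 9 (firstChild): section
After 10 (parentNode): body

Answer: span > img > body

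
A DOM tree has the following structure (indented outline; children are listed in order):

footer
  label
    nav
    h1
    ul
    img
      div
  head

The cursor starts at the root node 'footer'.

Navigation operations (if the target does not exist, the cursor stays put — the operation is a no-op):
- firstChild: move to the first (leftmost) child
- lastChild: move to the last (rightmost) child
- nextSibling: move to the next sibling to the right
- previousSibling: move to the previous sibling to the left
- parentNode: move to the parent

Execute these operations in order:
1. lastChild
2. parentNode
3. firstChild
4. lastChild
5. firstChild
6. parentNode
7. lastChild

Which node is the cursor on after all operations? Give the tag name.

After 1 (lastChild): head
After 2 (parentNode): footer
After 3 (firstChild): label
After 4 (lastChild): img
After 5 (firstChild): div
After 6 (parentNode): img
After 7 (lastChild): div

Answer: div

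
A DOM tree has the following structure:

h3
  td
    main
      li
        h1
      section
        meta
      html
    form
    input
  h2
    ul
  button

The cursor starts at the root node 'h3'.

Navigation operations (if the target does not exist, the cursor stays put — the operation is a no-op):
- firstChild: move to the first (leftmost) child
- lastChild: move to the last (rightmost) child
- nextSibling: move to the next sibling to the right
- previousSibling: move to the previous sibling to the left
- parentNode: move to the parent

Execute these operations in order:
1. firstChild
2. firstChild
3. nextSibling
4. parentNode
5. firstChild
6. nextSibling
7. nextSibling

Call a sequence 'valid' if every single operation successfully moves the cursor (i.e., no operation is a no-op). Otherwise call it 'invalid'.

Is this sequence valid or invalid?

After 1 (firstChild): td
After 2 (firstChild): main
After 3 (nextSibling): form
After 4 (parentNode): td
After 5 (firstChild): main
After 6 (nextSibling): form
After 7 (nextSibling): input

Answer: valid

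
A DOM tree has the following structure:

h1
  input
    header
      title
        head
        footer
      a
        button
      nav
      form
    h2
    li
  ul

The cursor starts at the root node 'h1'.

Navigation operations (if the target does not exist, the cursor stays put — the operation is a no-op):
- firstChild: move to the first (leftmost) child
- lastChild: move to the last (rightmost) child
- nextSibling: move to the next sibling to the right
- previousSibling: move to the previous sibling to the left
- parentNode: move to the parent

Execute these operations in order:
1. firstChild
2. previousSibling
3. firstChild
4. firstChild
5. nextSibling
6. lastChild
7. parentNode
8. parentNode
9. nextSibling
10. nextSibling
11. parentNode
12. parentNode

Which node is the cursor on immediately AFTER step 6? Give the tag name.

Answer: button

Derivation:
After 1 (firstChild): input
After 2 (previousSibling): input (no-op, stayed)
After 3 (firstChild): header
After 4 (firstChild): title
After 5 (nextSibling): a
After 6 (lastChild): button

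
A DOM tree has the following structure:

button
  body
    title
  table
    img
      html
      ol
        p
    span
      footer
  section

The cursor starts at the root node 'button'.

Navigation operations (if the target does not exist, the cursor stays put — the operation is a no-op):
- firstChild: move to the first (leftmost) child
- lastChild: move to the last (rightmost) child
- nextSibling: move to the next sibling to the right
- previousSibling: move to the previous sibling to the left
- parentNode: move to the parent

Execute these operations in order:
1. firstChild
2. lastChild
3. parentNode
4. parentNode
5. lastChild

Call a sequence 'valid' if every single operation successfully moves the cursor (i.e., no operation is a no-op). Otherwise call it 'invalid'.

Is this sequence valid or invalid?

After 1 (firstChild): body
After 2 (lastChild): title
After 3 (parentNode): body
After 4 (parentNode): button
After 5 (lastChild): section

Answer: valid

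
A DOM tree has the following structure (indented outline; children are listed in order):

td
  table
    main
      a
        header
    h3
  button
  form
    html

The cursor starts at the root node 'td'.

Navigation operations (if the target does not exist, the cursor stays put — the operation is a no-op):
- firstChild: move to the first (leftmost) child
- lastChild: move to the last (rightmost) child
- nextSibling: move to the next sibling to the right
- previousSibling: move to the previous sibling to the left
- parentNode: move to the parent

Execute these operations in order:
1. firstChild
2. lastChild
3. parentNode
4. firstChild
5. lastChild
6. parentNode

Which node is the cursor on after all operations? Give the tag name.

Answer: main

Derivation:
After 1 (firstChild): table
After 2 (lastChild): h3
After 3 (parentNode): table
After 4 (firstChild): main
After 5 (lastChild): a
After 6 (parentNode): main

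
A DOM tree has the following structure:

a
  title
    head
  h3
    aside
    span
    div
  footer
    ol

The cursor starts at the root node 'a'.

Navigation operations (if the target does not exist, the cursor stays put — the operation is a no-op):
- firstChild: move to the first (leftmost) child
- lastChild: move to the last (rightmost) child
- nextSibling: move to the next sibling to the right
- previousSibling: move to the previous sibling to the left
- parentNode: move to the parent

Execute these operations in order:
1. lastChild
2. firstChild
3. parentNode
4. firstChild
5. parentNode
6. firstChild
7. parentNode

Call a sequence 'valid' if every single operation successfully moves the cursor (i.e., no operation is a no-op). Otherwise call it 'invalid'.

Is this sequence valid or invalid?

Answer: valid

Derivation:
After 1 (lastChild): footer
After 2 (firstChild): ol
After 3 (parentNode): footer
After 4 (firstChild): ol
After 5 (parentNode): footer
After 6 (firstChild): ol
After 7 (parentNode): footer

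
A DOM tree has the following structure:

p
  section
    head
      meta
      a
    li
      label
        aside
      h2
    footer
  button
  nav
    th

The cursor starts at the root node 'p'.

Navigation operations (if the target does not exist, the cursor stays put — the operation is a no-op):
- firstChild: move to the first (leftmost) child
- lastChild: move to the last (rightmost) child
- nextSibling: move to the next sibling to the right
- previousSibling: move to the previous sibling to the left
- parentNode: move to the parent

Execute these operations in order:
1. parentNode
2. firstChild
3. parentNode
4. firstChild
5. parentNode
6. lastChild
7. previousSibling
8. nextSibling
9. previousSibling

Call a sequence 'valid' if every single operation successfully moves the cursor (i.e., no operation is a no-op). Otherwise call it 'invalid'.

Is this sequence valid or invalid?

Answer: invalid

Derivation:
After 1 (parentNode): p (no-op, stayed)
After 2 (firstChild): section
After 3 (parentNode): p
After 4 (firstChild): section
After 5 (parentNode): p
After 6 (lastChild): nav
After 7 (previousSibling): button
After 8 (nextSibling): nav
After 9 (previousSibling): button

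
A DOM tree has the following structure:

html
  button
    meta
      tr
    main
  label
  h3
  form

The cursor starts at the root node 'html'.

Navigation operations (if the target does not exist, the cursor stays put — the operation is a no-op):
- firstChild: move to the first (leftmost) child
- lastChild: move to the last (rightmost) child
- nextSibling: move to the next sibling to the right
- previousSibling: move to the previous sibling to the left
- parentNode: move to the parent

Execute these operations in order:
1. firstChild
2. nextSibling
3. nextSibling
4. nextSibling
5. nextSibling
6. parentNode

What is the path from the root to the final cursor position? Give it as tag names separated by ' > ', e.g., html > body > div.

Answer: html

Derivation:
After 1 (firstChild): button
After 2 (nextSibling): label
After 3 (nextSibling): h3
After 4 (nextSibling): form
After 5 (nextSibling): form (no-op, stayed)
After 6 (parentNode): html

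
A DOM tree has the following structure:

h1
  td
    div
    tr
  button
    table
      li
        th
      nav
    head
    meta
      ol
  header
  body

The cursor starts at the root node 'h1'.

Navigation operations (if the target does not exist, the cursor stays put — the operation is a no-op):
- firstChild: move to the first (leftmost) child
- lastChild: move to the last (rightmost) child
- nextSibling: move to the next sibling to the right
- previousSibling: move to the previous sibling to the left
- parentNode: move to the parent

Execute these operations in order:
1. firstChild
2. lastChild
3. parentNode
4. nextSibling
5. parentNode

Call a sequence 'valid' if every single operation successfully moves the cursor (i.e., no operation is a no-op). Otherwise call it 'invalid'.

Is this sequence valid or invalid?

After 1 (firstChild): td
After 2 (lastChild): tr
After 3 (parentNode): td
After 4 (nextSibling): button
After 5 (parentNode): h1

Answer: valid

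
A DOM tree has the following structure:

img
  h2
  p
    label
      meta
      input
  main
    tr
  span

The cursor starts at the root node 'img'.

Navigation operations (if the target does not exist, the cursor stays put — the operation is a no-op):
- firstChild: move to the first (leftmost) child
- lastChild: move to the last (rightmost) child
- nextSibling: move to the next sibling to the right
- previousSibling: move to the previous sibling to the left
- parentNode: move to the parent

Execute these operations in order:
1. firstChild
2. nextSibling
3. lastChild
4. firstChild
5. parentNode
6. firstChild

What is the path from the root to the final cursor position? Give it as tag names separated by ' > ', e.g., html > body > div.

Answer: img > p > label > meta

Derivation:
After 1 (firstChild): h2
After 2 (nextSibling): p
After 3 (lastChild): label
After 4 (firstChild): meta
After 5 (parentNode): label
After 6 (firstChild): meta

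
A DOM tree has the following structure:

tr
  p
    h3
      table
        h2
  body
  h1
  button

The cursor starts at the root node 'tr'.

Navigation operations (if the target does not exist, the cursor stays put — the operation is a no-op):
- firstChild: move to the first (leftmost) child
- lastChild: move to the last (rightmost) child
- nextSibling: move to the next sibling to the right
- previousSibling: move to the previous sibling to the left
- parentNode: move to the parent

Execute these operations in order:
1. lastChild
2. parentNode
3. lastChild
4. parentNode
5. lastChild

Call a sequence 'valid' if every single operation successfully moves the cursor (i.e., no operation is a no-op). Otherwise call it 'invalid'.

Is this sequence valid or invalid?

After 1 (lastChild): button
After 2 (parentNode): tr
After 3 (lastChild): button
After 4 (parentNode): tr
After 5 (lastChild): button

Answer: valid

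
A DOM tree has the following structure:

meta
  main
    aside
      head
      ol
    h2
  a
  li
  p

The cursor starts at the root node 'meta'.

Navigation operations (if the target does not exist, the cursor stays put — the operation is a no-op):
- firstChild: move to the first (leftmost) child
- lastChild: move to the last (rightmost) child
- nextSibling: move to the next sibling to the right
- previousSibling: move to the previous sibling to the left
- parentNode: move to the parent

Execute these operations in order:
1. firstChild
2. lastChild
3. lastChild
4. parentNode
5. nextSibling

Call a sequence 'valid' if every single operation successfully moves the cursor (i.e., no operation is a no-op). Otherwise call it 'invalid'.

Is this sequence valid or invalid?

Answer: invalid

Derivation:
After 1 (firstChild): main
After 2 (lastChild): h2
After 3 (lastChild): h2 (no-op, stayed)
After 4 (parentNode): main
After 5 (nextSibling): a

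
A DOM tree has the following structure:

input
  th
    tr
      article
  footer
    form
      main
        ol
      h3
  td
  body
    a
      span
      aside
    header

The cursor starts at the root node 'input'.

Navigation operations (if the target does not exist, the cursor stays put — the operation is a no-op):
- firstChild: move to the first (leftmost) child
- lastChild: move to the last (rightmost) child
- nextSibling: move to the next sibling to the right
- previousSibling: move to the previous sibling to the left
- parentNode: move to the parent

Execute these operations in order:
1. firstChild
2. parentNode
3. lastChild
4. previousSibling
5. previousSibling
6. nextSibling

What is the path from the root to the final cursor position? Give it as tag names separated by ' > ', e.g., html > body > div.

Answer: input > td

Derivation:
After 1 (firstChild): th
After 2 (parentNode): input
After 3 (lastChild): body
After 4 (previousSibling): td
After 5 (previousSibling): footer
After 6 (nextSibling): td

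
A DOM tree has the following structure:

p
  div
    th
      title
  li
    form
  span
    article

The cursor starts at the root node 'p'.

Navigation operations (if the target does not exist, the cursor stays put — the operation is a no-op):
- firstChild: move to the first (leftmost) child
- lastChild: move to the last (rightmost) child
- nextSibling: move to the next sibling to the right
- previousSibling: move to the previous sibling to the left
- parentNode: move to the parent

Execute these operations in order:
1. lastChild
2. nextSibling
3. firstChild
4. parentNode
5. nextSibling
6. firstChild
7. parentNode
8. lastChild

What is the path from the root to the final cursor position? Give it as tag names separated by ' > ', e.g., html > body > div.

Answer: p > span > article

Derivation:
After 1 (lastChild): span
After 2 (nextSibling): span (no-op, stayed)
After 3 (firstChild): article
After 4 (parentNode): span
After 5 (nextSibling): span (no-op, stayed)
After 6 (firstChild): article
After 7 (parentNode): span
After 8 (lastChild): article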